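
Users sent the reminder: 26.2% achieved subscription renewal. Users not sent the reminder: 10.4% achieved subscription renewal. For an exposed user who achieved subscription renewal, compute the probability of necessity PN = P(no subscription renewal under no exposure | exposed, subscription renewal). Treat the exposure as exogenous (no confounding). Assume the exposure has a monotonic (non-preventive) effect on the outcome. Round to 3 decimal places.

PN ≈ 0.603

p₁ = 0.262, p₀ = 0.104.
Under exogeneity and monotonicity, PN = (p₁ − p₀) / p₁.
PN = (0.262 − 0.104) / 0.262 = 0.158 / 0.262 ≈ 0.6031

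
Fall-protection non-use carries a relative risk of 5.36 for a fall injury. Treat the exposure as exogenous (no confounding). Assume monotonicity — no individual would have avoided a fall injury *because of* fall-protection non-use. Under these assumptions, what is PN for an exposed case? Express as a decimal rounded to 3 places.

PN ≈ 0.813

Under exogeneity and monotonicity, PN = (RR − 1) / RR = 1 − 1/RR.
PN = (5.36 − 1) / 5.36 = 4.36 / 5.36 ≈ 0.8134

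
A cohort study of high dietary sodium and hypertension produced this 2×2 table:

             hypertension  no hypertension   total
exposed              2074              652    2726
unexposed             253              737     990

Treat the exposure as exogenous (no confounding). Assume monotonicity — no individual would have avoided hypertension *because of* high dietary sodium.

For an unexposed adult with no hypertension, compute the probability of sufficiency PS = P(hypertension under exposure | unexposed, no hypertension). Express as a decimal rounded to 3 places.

PS ≈ 0.679

p₁ = P(outcome | exposed) = 2074/2726 = 0.76082
p₀ = P(outcome | unexposed) = 253/990 = 0.25556
Under exogeneity and monotonicity, PS = (p₁ − p₀)/(1 − p₀).
PS = (0.76082 − 0.25556) / 0.74444 ≈ 0.6787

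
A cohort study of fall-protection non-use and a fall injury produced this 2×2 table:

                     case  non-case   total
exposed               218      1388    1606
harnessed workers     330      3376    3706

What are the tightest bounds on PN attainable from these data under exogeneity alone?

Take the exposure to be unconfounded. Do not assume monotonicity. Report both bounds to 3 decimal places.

0.344 ≤ PN ≤ 1.000

p₁ = P(outcome | exposed) = 218/1606 = 0.13574
p₀ = P(outcome | unexposed) = 330/3706 = 0.089045
Under exogeneity alone the bounds on PN are max{0,(p₁−p₀)/p₁} ≤ PN ≤ min{1,(1−p₀)/p₁}.
  lower = (p₁ − p₀)/p₁ = 0.046696 / 0.13574 ≈ 0.3440
  upper = min{1, (1 − p₀)/p₁} = 0.91096 / 0.13574 ≈ 6.7110 → capped at 1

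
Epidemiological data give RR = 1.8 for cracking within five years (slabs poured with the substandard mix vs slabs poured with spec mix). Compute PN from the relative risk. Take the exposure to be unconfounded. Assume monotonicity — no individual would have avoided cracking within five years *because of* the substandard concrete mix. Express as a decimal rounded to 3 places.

PN ≈ 0.444

Under exogeneity and monotonicity, PN = (RR − 1) / RR = 1 − 1/RR.
PN = (1.8 − 1) / 1.8 = 0.8 / 1.8 ≈ 0.4444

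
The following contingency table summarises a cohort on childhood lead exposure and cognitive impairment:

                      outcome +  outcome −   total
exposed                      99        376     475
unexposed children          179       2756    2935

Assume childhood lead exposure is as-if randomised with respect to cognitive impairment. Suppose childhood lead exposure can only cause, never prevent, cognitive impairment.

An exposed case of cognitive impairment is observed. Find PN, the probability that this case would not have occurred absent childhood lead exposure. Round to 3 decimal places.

PN ≈ 0.707

p₁ = P(outcome | exposed) = 99/475 = 0.20842
p₀ = P(outcome | unexposed) = 179/2935 = 0.060988
Under exogeneity and monotonicity, PN = (p₁ − p₀)/p₁.
PN = (0.20842 − 0.060988) / 0.20842 ≈ 0.7074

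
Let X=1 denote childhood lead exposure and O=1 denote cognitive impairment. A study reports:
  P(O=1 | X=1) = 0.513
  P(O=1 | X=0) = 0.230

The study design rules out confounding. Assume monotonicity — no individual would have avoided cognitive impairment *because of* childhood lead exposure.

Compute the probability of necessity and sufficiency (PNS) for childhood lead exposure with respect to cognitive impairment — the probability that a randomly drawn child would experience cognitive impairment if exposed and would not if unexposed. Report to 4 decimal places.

PNS ≈ 0.2830

Let p₁ = 0.513, p₀ = 0.23.
Under exogeneity and monotonicity, PNS = p₁ − p₀.
PNS = 0.513 − 0.23 = 0.283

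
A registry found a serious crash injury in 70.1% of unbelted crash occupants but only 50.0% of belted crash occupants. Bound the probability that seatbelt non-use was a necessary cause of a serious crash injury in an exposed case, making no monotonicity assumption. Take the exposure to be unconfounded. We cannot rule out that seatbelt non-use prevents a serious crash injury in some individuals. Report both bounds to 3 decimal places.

0.287 ≤ PN ≤ 0.713

p₁ = 0.701, p₀ = 0.5.
Under exogeneity alone the bounds on PN are max{0,(p₁−p₀)/p₁} ≤ PN ≤ min{1,(1−p₀)/p₁}.
  lower = (p₁ − p₀)/p₁ = 0.201 / 0.701 ≈ 0.2867
  upper = min{1, (1 − p₀)/p₁} = 0.5 / 0.701 ≈ 0.7133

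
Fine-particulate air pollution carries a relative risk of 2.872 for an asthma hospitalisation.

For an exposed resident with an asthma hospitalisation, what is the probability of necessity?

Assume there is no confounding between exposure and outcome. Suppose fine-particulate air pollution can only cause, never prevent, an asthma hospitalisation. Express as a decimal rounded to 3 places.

PN ≈ 0.652

Under exogeneity and monotonicity, PN = (RR − 1) / RR = 1 − 1/RR.
PN = (2.872 − 1) / 2.872 = 1.872 / 2.872 ≈ 0.6518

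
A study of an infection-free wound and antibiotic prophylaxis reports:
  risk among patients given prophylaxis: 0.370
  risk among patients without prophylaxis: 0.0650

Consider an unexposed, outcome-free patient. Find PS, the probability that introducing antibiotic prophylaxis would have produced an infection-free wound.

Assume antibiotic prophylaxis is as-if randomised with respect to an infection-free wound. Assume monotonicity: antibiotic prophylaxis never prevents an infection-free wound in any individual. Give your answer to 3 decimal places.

PS ≈ 0.326

Let p₁ = 0.37, p₀ = 0.065.
Under exogeneity and monotonicity, PS = (p₁ − p₀) / (1 − p₀).
PS = (0.37 − 0.065) / (1 − 0.065) = 0.305 / 0.935 ≈ 0.3262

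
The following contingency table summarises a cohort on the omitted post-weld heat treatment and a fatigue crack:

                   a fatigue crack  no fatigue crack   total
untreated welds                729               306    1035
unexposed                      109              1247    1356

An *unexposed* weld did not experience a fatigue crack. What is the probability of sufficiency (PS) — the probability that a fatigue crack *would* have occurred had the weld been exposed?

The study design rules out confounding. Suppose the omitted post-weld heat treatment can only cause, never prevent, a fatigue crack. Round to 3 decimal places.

p₁ = P(outcome | exposed) = 729/1035 = 0.70435
p₀ = P(outcome | unexposed) = 109/1356 = 0.080383
Under exogeneity and monotonicity, PS = (p₁ − p₀) / (1 − p₀).
PS = (0.70435 − 0.080383) / (1 − 0.080383) = 0.62396 / 0.91962 ≈ 0.6785

PS ≈ 0.679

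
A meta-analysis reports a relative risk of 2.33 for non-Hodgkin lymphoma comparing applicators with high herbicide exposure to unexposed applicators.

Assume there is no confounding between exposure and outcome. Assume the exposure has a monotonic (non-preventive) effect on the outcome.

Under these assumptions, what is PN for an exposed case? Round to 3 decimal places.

Under exogeneity and monotonicity, PN = (RR − 1) / RR = 1 − 1/RR.
PN = (2.33 − 1) / 2.33 = 1.33 / 2.33 ≈ 0.5708

PN ≈ 0.571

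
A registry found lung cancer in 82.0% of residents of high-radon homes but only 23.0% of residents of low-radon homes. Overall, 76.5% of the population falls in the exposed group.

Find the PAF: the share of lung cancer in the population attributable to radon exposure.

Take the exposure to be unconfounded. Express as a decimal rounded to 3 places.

PAF ≈ 0.662

p₁ = 0.82, p₀ = 0.23.
Overall risk P(Y=1) = π·p₁ + (1−π)·p₀ = 0.765×0.82 + 0.235×0.23 = 0.68135.
Under exogeneity, PAF = [P(Y=1) − p₀] / P(Y=1).
PAF = (0.68135 − 0.23) / 0.68135 ≈ 0.6624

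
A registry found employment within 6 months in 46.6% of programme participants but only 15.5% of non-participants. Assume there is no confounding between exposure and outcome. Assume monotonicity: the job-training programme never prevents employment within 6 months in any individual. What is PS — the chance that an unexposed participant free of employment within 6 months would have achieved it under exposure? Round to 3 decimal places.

PS ≈ 0.368

p₁ = 0.466, p₀ = 0.155.
Under exogeneity and monotonicity, PS = (p₁ − p₀) / (1 − p₀).
PS = (0.466 − 0.155) / (1 − 0.155) = 0.311 / 0.845 ≈ 0.3680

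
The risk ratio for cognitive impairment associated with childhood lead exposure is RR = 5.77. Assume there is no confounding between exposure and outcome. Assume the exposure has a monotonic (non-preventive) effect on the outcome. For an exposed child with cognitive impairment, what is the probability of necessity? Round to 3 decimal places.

Under exogeneity and monotonicity, PN = (RR − 1) / RR = 1 − 1/RR.
PN = (5.77 − 1) / 5.77 = 4.77 / 5.77 ≈ 0.8267

PN ≈ 0.827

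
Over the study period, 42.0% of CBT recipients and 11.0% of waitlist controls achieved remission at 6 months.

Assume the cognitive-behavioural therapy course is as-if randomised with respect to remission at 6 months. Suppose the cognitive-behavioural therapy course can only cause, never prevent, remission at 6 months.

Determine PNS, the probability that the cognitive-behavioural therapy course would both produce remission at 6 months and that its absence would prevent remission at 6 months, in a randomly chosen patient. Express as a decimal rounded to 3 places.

PNS ≈ 0.310

p₁ = 0.42, p₀ = 0.11.
Under exogeneity and monotonicity, PNS = p₁ − p₀.
PNS = 0.42 − 0.11 = 0.31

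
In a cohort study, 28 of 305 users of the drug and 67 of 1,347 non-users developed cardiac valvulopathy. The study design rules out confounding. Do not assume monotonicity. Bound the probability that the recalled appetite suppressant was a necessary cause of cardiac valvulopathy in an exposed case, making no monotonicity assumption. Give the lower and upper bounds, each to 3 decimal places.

p₁ = P(outcome | exposed) = 28/305 = 0.091803
p₀ = P(outcome | unexposed) = 67/1347 = 0.04974
Under exogeneity alone the bounds on PN are max{0,(p₁−p₀)/p₁} ≤ PN ≤ min{1,(1−p₀)/p₁}.
  lower = (p₁ − p₀)/p₁ = 0.042063 / 0.091803 ≈ 0.4582
  upper = min{1, (1 − p₀)/p₁} = 0.95026 / 0.091803 ≈ 10.3510 → capped at 1

0.458 ≤ PN ≤ 1.000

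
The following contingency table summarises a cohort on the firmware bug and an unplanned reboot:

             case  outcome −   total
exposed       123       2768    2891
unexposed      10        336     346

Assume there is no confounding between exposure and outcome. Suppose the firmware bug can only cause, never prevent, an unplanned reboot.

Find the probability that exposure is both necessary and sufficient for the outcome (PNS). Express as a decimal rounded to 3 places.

PNS ≈ 0.014

p₁ = P(outcome | exposed) = 123/2891 = 0.042546
p₀ = P(outcome | unexposed) = 10/346 = 0.028902
Under exogeneity and monotonicity, PNS = p₁ − p₀.
PNS = 0.042546 − 0.028902 = 0.013644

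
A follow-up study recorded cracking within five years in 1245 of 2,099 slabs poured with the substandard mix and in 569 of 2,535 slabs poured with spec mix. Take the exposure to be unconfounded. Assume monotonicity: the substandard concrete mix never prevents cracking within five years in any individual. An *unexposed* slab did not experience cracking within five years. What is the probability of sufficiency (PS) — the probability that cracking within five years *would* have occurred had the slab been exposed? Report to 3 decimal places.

PS ≈ 0.475

p₁ = P(outcome | exposed) = 1245/2099 = 0.59314
p₀ = P(outcome | unexposed) = 569/2535 = 0.22446
Under exogeneity and monotonicity, PS = (p₁ − p₀) / (1 − p₀).
PS = (0.59314 − 0.22446) / (1 − 0.22446) = 0.36868 / 0.77554 ≈ 0.4754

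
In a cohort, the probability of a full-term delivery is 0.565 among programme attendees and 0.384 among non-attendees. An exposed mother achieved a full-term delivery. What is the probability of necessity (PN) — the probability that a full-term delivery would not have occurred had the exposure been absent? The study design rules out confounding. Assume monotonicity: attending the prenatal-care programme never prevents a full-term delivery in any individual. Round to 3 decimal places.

Let p₁ = 0.565, p₀ = 0.384.
Under exogeneity and monotonicity, PN = (p₁ − p₀) / p₁.
PN = (0.565 − 0.384) / 0.565 = 0.181 / 0.565 ≈ 0.3204

PN ≈ 0.320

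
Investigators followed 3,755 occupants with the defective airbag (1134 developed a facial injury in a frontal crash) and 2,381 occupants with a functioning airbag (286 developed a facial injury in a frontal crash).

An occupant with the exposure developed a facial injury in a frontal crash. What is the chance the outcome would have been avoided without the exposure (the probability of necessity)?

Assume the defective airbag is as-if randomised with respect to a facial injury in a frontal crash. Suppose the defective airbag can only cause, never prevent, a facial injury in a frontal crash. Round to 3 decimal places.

PN ≈ 0.602

p₁ = P(outcome | exposed) = 1134/3755 = 0.302
p₀ = P(outcome | unexposed) = 286/2381 = 0.12012
Under exogeneity and monotonicity, PN = (p₁ − p₀) / p₁.
PN = (0.302 − 0.12012) / 0.302 = 0.18188 / 0.302 ≈ 0.6023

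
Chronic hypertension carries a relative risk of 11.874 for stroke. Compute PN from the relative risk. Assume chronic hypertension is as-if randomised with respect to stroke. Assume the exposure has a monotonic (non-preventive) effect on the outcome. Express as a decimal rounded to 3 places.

Under exogeneity and monotonicity, PN = (RR − 1) / RR = 1 − 1/RR.
PN = (11.874 − 1) / 11.874 = 10.87 / 11.874 ≈ 0.9158

PN ≈ 0.916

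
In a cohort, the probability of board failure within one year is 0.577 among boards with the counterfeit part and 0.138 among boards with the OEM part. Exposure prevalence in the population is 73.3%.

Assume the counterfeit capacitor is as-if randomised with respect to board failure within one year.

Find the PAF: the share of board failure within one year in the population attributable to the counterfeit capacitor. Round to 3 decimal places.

PAF ≈ 0.700

Let p₁ = 0.577, p₀ = 0.138.
Overall risk P(Y=1) = π·p₁ + (1−π)·p₀ = 0.733×0.577 + 0.267×0.138 = 0.45979.
Under exogeneity, PAF = [P(Y=1) − p₀] / P(Y=1).
PAF = (0.45979 − 0.138) / 0.45979 ≈ 0.6999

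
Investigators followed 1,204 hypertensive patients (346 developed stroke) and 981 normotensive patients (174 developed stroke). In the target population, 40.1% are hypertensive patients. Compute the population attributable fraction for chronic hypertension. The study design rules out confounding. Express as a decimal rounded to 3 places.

PAF ≈ 0.199

p₁ = P(outcome | exposed) = 346/1204 = 0.28738
p₀ = P(outcome | unexposed) = 174/981 = 0.17737
Overall risk P(Y=1) = π·p₁ + (1−π)·p₀ = 0.401×0.28738 + 0.599×0.17737 = 0.22148.
Under exogeneity, PAF = [P(Y=1) − p₀] / P(Y=1).
PAF = (0.22148 − 0.17737) / 0.22148 ≈ 0.1992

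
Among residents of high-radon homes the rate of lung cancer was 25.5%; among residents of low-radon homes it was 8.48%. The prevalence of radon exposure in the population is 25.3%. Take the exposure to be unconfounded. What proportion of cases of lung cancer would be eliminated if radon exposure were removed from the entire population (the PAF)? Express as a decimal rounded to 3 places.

PAF ≈ 0.337

p₁ = 0.255, p₀ = 0.0848.
Overall risk P(Y=1) = π·p₁ + (1−π)·p₀ = 0.253×0.255 + 0.747×0.0848 = 0.12786.
Under exogeneity, PAF = [P(Y=1) − p₀] / P(Y=1).
PAF = (0.12786 − 0.0848) / 0.12786 ≈ 0.3368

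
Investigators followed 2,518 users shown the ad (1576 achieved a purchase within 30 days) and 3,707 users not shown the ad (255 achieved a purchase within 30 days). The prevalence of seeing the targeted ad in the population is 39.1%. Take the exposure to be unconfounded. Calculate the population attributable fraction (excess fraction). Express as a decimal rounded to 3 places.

PAF ≈ 0.760

p₁ = P(outcome | exposed) = 1576/2518 = 0.62589
p₀ = P(outcome | unexposed) = 255/3707 = 0.068789
Overall risk P(Y=1) = π·p₁ + (1−π)·p₀ = 0.391×0.62589 + 0.609×0.068789 = 0.28662.
Under exogeneity, PAF = [P(Y=1) − p₀] / P(Y=1).
PAF = (0.28662 − 0.068789) / 0.28662 ≈ 0.7600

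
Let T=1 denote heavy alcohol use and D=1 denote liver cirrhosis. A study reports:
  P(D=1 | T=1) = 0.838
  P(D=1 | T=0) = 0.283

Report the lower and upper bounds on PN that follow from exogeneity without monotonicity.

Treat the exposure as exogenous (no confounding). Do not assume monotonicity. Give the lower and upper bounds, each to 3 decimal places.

0.662 ≤ PN ≤ 0.856

Let p₁ = 0.838, p₀ = 0.283.
Under exogeneity alone the bounds on PN are max{0,(p₁−p₀)/p₁} ≤ PN ≤ min{1,(1−p₀)/p₁}.
  lower = (p₁ − p₀)/p₁ = 0.555 / 0.838 ≈ 0.6623
  upper = min{1, (1 − p₀)/p₁} = 0.717 / 0.838 ≈ 0.8556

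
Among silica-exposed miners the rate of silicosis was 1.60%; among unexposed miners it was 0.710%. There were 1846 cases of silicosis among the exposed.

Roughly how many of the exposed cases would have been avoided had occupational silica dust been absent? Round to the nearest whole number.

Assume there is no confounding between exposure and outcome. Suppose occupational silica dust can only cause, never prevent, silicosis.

about 1027 cases

p₁ = 0.016, p₀ = 0.0071.
PN = (p₁ − p₀)/p₁ = (0.016 − 0.0071) / 0.016 ≈ 0.55625.
Attributable cases ≈ PN × (exposed cases) = 0.55625 × 1846 ≈ 1026.84.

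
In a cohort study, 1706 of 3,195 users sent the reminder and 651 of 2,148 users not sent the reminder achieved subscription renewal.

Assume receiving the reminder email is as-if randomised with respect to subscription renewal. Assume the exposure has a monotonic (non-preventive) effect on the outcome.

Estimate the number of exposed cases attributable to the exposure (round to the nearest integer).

p₁ = P(outcome | exposed) = 1706/3195 = 0.53396
p₀ = P(outcome | unexposed) = 651/2148 = 0.30307
PN = (p₁ − p₀)/p₁ = (0.53396 − 0.30307) / 0.53396 ≈ 0.43241.
Attributable cases ≈ PN × (exposed cases) = 0.43241 × 1706 ≈ 737.68.

about 738 cases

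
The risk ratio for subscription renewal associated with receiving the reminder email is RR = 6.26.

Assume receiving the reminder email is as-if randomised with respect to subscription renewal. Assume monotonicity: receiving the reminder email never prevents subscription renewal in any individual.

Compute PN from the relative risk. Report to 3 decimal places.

Under exogeneity and monotonicity, PN = (RR − 1) / RR = 1 − 1/RR.
PN = (6.26 − 1) / 6.26 = 5.26 / 6.26 ≈ 0.8403

PN ≈ 0.840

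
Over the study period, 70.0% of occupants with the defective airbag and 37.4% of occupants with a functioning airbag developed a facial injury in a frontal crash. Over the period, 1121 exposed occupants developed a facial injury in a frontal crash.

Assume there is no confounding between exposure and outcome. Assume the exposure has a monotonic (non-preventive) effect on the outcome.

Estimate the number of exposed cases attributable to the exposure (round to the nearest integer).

p₁ = 0.7, p₀ = 0.374.
PN = (p₁ − p₀)/p₁ = (0.7 − 0.374) / 0.7 ≈ 0.46571.
Attributable cases ≈ PN × (exposed cases) = 0.46571 × 1121 ≈ 522.07.

about 522 cases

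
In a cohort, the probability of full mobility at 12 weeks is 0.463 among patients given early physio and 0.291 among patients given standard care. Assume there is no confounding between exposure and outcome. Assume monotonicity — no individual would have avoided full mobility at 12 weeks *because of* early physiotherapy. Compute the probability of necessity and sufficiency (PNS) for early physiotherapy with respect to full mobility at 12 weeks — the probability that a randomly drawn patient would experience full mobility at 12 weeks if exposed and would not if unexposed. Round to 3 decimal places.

Let p₁ = 0.463, p₀ = 0.291.
Under exogeneity and monotonicity, PNS = p₁ − p₀.
PNS = 0.463 − 0.291 = 0.172

PNS ≈ 0.172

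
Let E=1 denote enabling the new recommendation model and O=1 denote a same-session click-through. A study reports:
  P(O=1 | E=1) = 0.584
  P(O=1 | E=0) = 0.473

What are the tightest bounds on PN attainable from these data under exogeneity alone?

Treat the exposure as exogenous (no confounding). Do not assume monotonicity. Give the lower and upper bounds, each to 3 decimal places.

0.190 ≤ PN ≤ 0.902

Let p₁ = 0.584, p₀ = 0.473.
Under exogeneity alone the bounds on PN are max{0,(p₁−p₀)/p₁} ≤ PN ≤ min{1,(1−p₀)/p₁}.
  lower = (p₁ − p₀)/p₁ = 0.111 / 0.584 ≈ 0.1901
  upper = min{1, (1 − p₀)/p₁} = 0.527 / 0.584 ≈ 0.9024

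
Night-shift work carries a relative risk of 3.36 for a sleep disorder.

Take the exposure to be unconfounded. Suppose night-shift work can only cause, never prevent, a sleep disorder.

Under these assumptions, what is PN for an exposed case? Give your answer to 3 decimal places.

Under exogeneity and monotonicity, PN = (RR − 1) / RR = 1 − 1/RR.
PN = (3.36 − 1) / 3.36 = 2.36 / 3.36 ≈ 0.7024

PN ≈ 0.702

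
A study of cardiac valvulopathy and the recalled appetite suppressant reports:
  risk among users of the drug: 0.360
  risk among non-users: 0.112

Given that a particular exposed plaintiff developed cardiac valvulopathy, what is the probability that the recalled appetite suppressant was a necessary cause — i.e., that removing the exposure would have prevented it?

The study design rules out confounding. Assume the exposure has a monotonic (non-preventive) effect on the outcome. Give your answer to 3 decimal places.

PN ≈ 0.689

Let p₁ = 0.36, p₀ = 0.112.
Under exogeneity and monotonicity, PN = (p₁ − p₀) / p₁.
PN = (0.36 − 0.112) / 0.36 = 0.248 / 0.36 ≈ 0.6889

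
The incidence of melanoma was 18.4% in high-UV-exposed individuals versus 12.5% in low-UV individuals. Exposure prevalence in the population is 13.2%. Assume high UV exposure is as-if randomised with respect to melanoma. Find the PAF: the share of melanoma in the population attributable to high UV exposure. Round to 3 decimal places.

PAF ≈ 0.059

p₁ = 0.184, p₀ = 0.125.
Overall risk P(Y=1) = π·p₁ + (1−π)·p₀ = 0.132×0.184 + 0.868×0.125 = 0.13279.
Under exogeneity, PAF = [P(Y=1) − p₀] / P(Y=1).
PAF = (0.13279 − 0.125) / 0.13279 ≈ 0.0586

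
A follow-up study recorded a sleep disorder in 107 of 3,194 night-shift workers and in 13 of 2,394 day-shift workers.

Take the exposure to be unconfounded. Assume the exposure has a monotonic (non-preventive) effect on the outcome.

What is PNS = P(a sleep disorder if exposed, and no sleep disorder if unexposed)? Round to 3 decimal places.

p₁ = P(outcome | exposed) = 107/3194 = 0.0335
p₀ = P(outcome | unexposed) = 13/2394 = 0.0054302
Under exogeneity and monotonicity, PNS = p₁ − p₀.
PNS = 0.0335 − 0.0054302 = 0.02807

PNS ≈ 0.028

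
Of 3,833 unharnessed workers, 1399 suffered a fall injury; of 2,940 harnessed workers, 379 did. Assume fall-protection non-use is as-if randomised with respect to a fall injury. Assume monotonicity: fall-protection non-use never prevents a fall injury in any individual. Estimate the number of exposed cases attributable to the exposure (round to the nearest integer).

p₁ = P(outcome | exposed) = 1399/3833 = 0.36499
p₀ = P(outcome | unexposed) = 379/2940 = 0.12891
PN = (p₁ − p₀)/p₁ = (0.36499 − 0.12891) / 0.36499 ≈ 0.64681.
Attributable cases ≈ PN × (exposed cases) = 0.64681 × 1399 ≈ 904.88.

about 905 cases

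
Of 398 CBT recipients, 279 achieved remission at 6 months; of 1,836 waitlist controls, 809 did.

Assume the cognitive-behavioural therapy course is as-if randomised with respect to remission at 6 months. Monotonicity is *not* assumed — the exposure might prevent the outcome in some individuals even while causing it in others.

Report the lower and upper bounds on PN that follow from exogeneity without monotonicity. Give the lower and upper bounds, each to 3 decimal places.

p₁ = P(outcome | exposed) = 279/398 = 0.70101
p₀ = P(outcome | unexposed) = 809/1836 = 0.44063
Under exogeneity alone the bounds on PN are max{0,(p₁−p₀)/p₁} ≤ PN ≤ min{1,(1−p₀)/p₁}.
  lower = (p₁ − p₀)/p₁ = 0.26037 / 0.70101 ≈ 0.3714
  upper = min{1, (1 − p₀)/p₁} = 0.55937 / 0.70101 ≈ 0.7980

0.371 ≤ PN ≤ 0.798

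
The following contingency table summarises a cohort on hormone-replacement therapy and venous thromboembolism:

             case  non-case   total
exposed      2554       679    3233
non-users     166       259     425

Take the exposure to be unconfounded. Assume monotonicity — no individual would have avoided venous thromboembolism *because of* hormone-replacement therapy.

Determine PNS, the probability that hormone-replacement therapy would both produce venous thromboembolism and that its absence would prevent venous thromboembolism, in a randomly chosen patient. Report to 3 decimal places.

p₁ = P(outcome | exposed) = 2554/3233 = 0.78998
p₀ = P(outcome | unexposed) = 166/425 = 0.39059
Under exogeneity and monotonicity, PNS = p₁ − p₀.
PNS = 0.78998 − 0.39059 = 0.39939

PNS ≈ 0.399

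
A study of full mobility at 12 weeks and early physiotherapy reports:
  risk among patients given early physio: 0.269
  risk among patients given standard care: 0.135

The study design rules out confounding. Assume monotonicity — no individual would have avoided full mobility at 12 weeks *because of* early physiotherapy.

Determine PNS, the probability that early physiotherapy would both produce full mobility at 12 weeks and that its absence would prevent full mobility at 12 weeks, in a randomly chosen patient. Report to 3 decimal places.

PNS ≈ 0.134

Let p₁ = 0.269, p₀ = 0.135.
Under exogeneity and monotonicity, PNS = p₁ − p₀.
PNS = 0.269 − 0.135 = 0.134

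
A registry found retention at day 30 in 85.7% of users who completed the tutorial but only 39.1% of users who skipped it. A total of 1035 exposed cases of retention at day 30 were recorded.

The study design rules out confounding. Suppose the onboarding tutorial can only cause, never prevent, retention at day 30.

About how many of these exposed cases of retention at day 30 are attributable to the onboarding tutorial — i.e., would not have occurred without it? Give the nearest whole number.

about 563 cases

p₁ = 0.857, p₀ = 0.391.
PN = (p₁ − p₀)/p₁ = (0.857 − 0.391) / 0.857 ≈ 0.54376.
Attributable cases ≈ PN × (exposed cases) = 0.54376 × 1035 ≈ 562.79.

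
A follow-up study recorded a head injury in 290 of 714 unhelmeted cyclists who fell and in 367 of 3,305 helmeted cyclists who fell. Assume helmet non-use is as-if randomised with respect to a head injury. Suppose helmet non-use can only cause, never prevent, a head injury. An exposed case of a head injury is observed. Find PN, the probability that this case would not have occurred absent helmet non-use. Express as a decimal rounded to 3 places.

PN ≈ 0.727

p₁ = P(outcome | exposed) = 290/714 = 0.40616
p₀ = P(outcome | unexposed) = 367/3305 = 0.11104
Under exogeneity and monotonicity, PN = (p₁ − p₀) / p₁.
PN = (0.40616 − 0.11104) / 0.40616 = 0.29512 / 0.40616 ≈ 0.7266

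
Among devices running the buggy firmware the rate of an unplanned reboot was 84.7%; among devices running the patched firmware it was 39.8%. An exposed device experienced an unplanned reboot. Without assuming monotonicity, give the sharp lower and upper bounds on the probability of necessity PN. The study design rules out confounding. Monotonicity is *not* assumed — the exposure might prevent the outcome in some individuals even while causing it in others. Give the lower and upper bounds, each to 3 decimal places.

p₁ = 0.847, p₀ = 0.398.
Under exogeneity alone the bounds on PN are max{0,(p₁−p₀)/p₁} ≤ PN ≤ min{1,(1−p₀)/p₁}.
  lower = (p₁ − p₀)/p₁ = 0.449 / 0.847 ≈ 0.5301
  upper = min{1, (1 − p₀)/p₁} = 0.602 / 0.847 ≈ 0.7107

0.530 ≤ PN ≤ 0.711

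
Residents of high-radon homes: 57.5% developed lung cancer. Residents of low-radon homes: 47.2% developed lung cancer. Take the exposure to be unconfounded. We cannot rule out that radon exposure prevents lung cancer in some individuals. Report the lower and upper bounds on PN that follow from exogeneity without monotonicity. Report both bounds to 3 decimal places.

0.179 ≤ PN ≤ 0.918

p₁ = 0.575, p₀ = 0.472.
Under exogeneity alone the bounds on PN are max{0,(p₁−p₀)/p₁} ≤ PN ≤ min{1,(1−p₀)/p₁}.
  lower = (p₁ − p₀)/p₁ = 0.103 / 0.575 ≈ 0.1791
  upper = min{1, (1 − p₀)/p₁} = 0.528 / 0.575 ≈ 0.9183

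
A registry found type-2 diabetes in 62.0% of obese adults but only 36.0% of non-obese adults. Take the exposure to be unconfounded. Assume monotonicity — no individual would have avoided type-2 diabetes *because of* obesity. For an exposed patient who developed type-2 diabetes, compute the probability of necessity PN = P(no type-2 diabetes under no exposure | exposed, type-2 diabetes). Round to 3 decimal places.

PN ≈ 0.419

p₁ = 0.62, p₀ = 0.36.
Under exogeneity and monotonicity, PN = (p₁ − p₀) / p₁.
PN = (0.62 − 0.36) / 0.62 = 0.26 / 0.62 ≈ 0.4194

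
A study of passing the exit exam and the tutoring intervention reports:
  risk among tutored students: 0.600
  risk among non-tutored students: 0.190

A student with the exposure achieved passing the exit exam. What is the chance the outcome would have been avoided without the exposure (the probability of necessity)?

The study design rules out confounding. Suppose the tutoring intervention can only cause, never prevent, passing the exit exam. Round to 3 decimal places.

Let p₁ = 0.6, p₀ = 0.19.
Under exogeneity and monotonicity, PN = (p₁ − p₀) / p₁.
PN = (0.6 − 0.19) / 0.6 = 0.41 / 0.6 ≈ 0.6833

PN ≈ 0.683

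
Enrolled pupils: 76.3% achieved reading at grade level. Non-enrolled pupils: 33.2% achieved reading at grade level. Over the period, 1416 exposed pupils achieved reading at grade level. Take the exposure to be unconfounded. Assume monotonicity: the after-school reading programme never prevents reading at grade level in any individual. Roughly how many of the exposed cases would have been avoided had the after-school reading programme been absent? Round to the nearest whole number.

p₁ = 0.763, p₀ = 0.332.
PN = (p₁ − p₀)/p₁ = (0.763 − 0.332) / 0.763 ≈ 0.56488.
Attributable cases ≈ PN × (exposed cases) = 0.56488 × 1416 ≈ 799.86.

about 800 cases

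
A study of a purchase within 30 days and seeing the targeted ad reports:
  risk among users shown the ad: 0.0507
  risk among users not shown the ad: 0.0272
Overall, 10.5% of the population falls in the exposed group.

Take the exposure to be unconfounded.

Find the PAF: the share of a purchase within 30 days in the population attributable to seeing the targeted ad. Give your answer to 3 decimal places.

Let p₁ = 0.0507, p₀ = 0.0272.
Overall risk P(Y=1) = π·p₁ + (1−π)·p₀ = 0.105×0.0507 + 0.895×0.0272 = 0.029667.
Under exogeneity, PAF = [P(Y=1) − p₀] / P(Y=1).
PAF = (0.029667 − 0.0272) / 0.029667 ≈ 0.0832

PAF ≈ 0.083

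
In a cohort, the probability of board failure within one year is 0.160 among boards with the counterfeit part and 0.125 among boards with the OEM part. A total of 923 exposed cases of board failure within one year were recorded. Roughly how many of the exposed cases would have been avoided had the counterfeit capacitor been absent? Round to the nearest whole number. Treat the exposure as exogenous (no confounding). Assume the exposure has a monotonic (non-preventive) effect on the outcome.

Let p₁ = 0.16, p₀ = 0.125.
PN = (p₁ − p₀)/p₁ = (0.16 − 0.125) / 0.16 ≈ 0.21875.
Attributable cases ≈ PN × (exposed cases) = 0.21875 × 923 ≈ 201.91.

about 202 cases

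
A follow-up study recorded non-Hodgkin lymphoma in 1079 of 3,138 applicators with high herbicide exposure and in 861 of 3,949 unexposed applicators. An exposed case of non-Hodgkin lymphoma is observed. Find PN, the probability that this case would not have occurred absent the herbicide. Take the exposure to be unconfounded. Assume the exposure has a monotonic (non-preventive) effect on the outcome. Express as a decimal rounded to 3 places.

p₁ = P(outcome | exposed) = 1079/3138 = 0.34385
p₀ = P(outcome | unexposed) = 861/3949 = 0.21803
Under exogeneity and monotonicity, PN = (p₁ − p₀) / p₁.
PN = (0.34385 − 0.21803) / 0.34385 = 0.12582 / 0.34385 ≈ 0.3659

PN ≈ 0.366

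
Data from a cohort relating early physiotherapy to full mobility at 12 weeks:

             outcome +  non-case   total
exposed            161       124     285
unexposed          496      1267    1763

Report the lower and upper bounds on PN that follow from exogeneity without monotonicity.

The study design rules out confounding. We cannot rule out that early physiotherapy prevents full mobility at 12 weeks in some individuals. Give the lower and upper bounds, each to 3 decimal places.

0.502 ≤ PN ≤ 1.000

p₁ = P(outcome | exposed) = 161/285 = 0.56491
p₀ = P(outcome | unexposed) = 496/1763 = 0.28134
Under exogeneity alone the bounds on PN are max{0,(p₁−p₀)/p₁} ≤ PN ≤ min{1,(1−p₀)/p₁}.
  lower = (p₁ − p₀)/p₁ = 0.28357 / 0.56491 ≈ 0.5020
  upper = min{1, (1 − p₀)/p₁} = 0.71866 / 0.56491 ≈ 1.2722 → capped at 1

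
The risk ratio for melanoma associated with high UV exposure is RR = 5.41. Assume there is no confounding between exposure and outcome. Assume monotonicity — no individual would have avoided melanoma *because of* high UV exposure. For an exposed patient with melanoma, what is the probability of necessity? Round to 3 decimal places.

Under exogeneity and monotonicity, PN = (RR − 1) / RR = 1 − 1/RR.
PN = (5.41 − 1) / 5.41 = 4.41 / 5.41 ≈ 0.8152

PN ≈ 0.815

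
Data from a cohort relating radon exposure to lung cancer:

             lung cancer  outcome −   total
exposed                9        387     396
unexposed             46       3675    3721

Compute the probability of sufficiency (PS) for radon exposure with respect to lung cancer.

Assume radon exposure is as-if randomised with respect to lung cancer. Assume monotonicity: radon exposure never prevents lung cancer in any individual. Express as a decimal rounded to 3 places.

PS ≈ 0.010

p₁ = P(outcome | exposed) = 9/396 = 0.022727
p₀ = P(outcome | unexposed) = 46/3721 = 0.012362
Under exogeneity and monotonicity, PS = (p₁ − p₀)/(1 − p₀).
PS = (0.022727 − 0.012362) / 0.98764 ≈ 0.0105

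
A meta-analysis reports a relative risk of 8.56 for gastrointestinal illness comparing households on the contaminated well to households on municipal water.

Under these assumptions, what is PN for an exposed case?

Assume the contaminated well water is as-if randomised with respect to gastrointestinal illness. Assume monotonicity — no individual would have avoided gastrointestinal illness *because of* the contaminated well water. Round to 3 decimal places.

PN ≈ 0.883

Under exogeneity and monotonicity, PN = (RR − 1) / RR = 1 − 1/RR.
PN = (8.56 − 1) / 8.56 = 7.56 / 8.56 ≈ 0.8832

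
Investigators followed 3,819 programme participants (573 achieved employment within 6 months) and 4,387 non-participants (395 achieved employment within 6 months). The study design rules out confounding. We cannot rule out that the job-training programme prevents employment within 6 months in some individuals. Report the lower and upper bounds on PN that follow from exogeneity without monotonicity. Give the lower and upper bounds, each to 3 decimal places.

p₁ = P(outcome | exposed) = 573/3819 = 0.15004
p₀ = P(outcome | unexposed) = 395/4387 = 0.090039
Under exogeneity alone the bounds on PN are max{0,(p₁−p₀)/p₁} ≤ PN ≤ min{1,(1−p₀)/p₁}.
  lower = (p₁ − p₀)/p₁ = 0.060001 / 0.15004 ≈ 0.3999
  upper = min{1, (1 − p₀)/p₁} = 0.90996 / 0.15004 ≈ 6.0648 → capped at 1

0.400 ≤ PN ≤ 1.000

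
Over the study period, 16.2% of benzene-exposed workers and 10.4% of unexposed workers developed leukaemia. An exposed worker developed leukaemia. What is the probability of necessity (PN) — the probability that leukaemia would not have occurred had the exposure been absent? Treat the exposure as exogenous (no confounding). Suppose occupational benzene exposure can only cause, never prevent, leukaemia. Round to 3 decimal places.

p₁ = 0.162, p₀ = 0.104.
Under exogeneity and monotonicity, PN = (p₁ − p₀) / p₁.
PN = (0.162 − 0.104) / 0.162 = 0.058 / 0.162 ≈ 0.3580

PN ≈ 0.358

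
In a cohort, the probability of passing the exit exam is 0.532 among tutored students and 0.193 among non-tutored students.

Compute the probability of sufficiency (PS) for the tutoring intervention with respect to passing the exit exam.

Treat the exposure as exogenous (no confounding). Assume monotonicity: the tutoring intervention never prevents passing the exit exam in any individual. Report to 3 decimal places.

Let p₁ = 0.532, p₀ = 0.193.
Under exogeneity and monotonicity, PS = (p₁ − p₀) / (1 − p₀).
PS = (0.532 − 0.193) / (1 − 0.193) = 0.339 / 0.807 ≈ 0.4201

PS ≈ 0.420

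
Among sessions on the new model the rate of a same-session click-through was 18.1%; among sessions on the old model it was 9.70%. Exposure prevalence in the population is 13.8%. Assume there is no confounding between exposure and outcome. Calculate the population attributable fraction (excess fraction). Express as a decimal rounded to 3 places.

PAF ≈ 0.107

p₁ = 0.181, p₀ = 0.097.
Overall risk P(Y=1) = π·p₁ + (1−π)·p₀ = 0.138×0.181 + 0.862×0.097 = 0.10859.
Under exogeneity, PAF = [P(Y=1) − p₀] / P(Y=1).
PAF = (0.10859 − 0.097) / 0.10859 ≈ 0.1067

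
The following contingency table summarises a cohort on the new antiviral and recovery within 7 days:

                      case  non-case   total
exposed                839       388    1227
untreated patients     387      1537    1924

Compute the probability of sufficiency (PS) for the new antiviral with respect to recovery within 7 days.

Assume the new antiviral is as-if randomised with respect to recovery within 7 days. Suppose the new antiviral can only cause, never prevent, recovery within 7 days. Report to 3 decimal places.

PS ≈ 0.604

p₁ = P(outcome | exposed) = 839/1227 = 0.68378
p₀ = P(outcome | unexposed) = 387/1924 = 0.20114
Under exogeneity and monotonicity, PS = (p₁ − p₀)/(1 − p₀).
PS = (0.68378 − 0.20114) / 0.79886 ≈ 0.6042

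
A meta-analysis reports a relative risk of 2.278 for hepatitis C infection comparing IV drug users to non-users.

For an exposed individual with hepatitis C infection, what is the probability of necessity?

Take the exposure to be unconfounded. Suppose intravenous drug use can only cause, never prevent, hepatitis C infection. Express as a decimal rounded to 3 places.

Under exogeneity and monotonicity, PN = (RR − 1) / RR = 1 − 1/RR.
PN = (2.278 − 1) / 2.278 = 1.278 / 2.278 ≈ 0.5610

PN ≈ 0.561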